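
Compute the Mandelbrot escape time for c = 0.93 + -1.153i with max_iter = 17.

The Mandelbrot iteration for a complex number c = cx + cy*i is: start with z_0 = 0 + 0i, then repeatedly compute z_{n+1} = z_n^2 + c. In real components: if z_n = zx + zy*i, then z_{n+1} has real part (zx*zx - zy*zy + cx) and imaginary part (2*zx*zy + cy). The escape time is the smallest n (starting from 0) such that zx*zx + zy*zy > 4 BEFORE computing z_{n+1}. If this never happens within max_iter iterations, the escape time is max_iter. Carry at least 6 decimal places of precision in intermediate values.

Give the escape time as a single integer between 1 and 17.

Answer: 2

Derivation:
z_0 = 0 + 0i, c = 0.9300 + -1.1530i
Iter 1: z = 0.9300 + -1.1530i, |z|^2 = 2.1943
Iter 2: z = 0.4655 + -3.2976i, |z|^2 = 11.0907
Escaped at iteration 2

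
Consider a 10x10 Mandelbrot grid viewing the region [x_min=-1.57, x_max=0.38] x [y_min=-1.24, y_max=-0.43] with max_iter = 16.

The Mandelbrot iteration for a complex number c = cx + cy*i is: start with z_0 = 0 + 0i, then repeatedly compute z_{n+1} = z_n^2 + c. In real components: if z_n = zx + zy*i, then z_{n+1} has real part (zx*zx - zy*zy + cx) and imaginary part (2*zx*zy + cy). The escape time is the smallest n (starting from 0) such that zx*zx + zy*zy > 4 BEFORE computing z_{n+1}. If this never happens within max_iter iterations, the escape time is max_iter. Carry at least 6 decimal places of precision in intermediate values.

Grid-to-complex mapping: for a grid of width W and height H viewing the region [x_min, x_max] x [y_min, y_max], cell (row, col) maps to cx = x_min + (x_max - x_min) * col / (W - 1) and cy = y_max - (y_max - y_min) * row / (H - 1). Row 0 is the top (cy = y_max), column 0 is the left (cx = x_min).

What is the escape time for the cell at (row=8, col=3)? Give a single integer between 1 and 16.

Answer: 3

Derivation:
z_0 = 0 + 0i, c = -0.9200 + -1.1500i
Iter 1: z = -0.9200 + -1.1500i, |z|^2 = 2.1689
Iter 2: z = -1.3961 + 0.9660i, |z|^2 = 2.8823
Iter 3: z = 0.0959 + -3.8473i, |z|^2 = 14.8107
Escaped at iteration 3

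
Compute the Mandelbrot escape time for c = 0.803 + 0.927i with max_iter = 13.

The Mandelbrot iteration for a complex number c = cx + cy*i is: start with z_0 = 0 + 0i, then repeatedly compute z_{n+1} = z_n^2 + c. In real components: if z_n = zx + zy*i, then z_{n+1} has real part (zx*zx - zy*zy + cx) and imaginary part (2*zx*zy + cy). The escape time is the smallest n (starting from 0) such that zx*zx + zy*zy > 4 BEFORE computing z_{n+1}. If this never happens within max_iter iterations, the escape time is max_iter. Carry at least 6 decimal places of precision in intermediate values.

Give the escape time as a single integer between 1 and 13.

Answer: 2

Derivation:
z_0 = 0 + 0i, c = 0.8030 + 0.9270i
Iter 1: z = 0.8030 + 0.9270i, |z|^2 = 1.5041
Iter 2: z = 0.5885 + 2.4158i, |z|^2 = 6.1822
Escaped at iteration 2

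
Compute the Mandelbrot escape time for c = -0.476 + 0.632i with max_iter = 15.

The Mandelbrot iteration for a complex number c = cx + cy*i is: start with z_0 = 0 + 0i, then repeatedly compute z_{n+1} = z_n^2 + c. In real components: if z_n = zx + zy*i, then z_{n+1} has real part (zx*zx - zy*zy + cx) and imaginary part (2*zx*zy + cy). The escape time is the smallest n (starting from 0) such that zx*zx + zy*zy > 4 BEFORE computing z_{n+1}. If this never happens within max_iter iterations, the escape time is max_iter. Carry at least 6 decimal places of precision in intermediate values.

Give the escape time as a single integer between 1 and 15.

z_0 = 0 + 0i, c = -0.4760 + 0.6320i
Iter 1: z = -0.4760 + 0.6320i, |z|^2 = 0.6260
Iter 2: z = -0.6488 + 0.0303i, |z|^2 = 0.4219
Iter 3: z = -0.0559 + 0.5926i, |z|^2 = 0.3543
Iter 4: z = -0.8241 + 0.5657i, |z|^2 = 0.9992
Iter 5: z = -0.1169 + -0.3004i, |z|^2 = 0.1039
Iter 6: z = -0.5526 + 0.7023i, |z|^2 = 0.7985
Iter 7: z = -0.6638 + -0.1441i, |z|^2 = 0.4614
Iter 8: z = -0.0561 + 0.8233i, |z|^2 = 0.6810
Iter 9: z = -1.1507 + 0.5396i, |z|^2 = 1.6152
Iter 10: z = 0.5569 + -0.6098i, |z|^2 = 0.6820
Iter 11: z = -0.5378 + -0.0472i, |z|^2 = 0.2914
Iter 12: z = -0.1890 + 0.6828i, |z|^2 = 0.5019
Iter 13: z = -0.9065 + 0.3739i, |z|^2 = 0.9614
Iter 14: z = 0.2059 + -0.0458i, |z|^2 = 0.0445

Answer: 15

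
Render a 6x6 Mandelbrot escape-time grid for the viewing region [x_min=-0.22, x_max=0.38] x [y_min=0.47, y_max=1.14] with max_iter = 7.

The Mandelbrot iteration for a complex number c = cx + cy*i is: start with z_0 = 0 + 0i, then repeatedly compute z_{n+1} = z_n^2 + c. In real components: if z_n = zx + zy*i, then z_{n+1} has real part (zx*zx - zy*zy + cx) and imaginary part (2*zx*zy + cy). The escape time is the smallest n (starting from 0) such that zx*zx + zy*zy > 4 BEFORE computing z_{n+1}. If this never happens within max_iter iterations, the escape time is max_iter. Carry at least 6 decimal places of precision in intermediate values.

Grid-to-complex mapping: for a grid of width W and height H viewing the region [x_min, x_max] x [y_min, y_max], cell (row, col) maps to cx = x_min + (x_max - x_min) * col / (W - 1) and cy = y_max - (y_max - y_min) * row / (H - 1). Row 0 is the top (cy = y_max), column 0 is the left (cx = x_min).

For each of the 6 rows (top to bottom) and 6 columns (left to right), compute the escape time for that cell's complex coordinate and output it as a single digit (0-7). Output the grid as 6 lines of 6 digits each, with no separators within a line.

(row=0, col=0): c = -0.2200 + 1.1400i → escape time 5
(row=0, col=1): c = -0.1000 + 1.1400i → escape time 5
(row=0, col=2): c = 0.0200 + 1.1400i → escape time 4
(row=0, col=3): c = 0.1400 + 1.1400i → escape time 3
(row=0, col=4): c = 0.2600 + 1.1400i → escape time 3
(row=0, col=5): c = 0.3800 + 1.1400i → escape time 2
(row=1, col=0): c = -0.2200 + 1.0060i → escape time 6
(row=1, col=1): c = -0.1000 + 1.0060i → escape time 7
(row=1, col=2): c = 0.0200 + 1.0060i → escape time 6
(row=1, col=3): c = 0.1400 + 1.0060i → escape time 4
(row=1, col=4): c = 0.2600 + 1.0060i → escape time 4
(row=1, col=5): c = 0.3800 + 1.0060i → escape time 3
(row=2, col=0): c = -0.2200 + 0.8720i → escape time 7
(row=2, col=1): c = -0.1000 + 0.8720i → escape time 7
(row=2, col=2): c = 0.0200 + 0.8720i → escape time 7
(row=2, col=3): c = 0.1400 + 0.8720i → escape time 5
(row=2, col=4): c = 0.2600 + 0.8720i → escape time 4
(row=2, col=5): c = 0.3800 + 0.8720i → escape time 4
(row=3, col=0): c = -0.2200 + 0.7380i → escape time 7
(row=3, col=1): c = -0.1000 + 0.7380i → escape time 7
(row=3, col=2): c = 0.0200 + 0.7380i → escape time 7
(row=3, col=3): c = 0.1400 + 0.7380i → escape time 6
(row=3, col=4): c = 0.2600 + 0.7380i → escape time 6
(row=3, col=5): c = 0.3800 + 0.7380i → escape time 5
(row=4, col=0): c = -0.2200 + 0.6040i → escape time 7
(row=4, col=1): c = -0.1000 + 0.6040i → escape time 7
(row=4, col=2): c = 0.0200 + 0.6040i → escape time 7
(row=4, col=3): c = 0.1400 + 0.6040i → escape time 7
(row=4, col=4): c = 0.2600 + 0.6040i → escape time 7
(row=4, col=5): c = 0.3800 + 0.6040i → escape time 7
(row=5, col=0): c = -0.2200 + 0.4700i → escape time 7
(row=5, col=1): c = -0.1000 + 0.4700i → escape time 7
(row=5, col=2): c = 0.0200 + 0.4700i → escape time 7
(row=5, col=3): c = 0.1400 + 0.4700i → escape time 7
(row=5, col=4): c = 0.2600 + 0.4700i → escape time 7
(row=5, col=5): c = 0.3800 + 0.4700i → escape time 7

Answer: 554332
676443
777544
777665
777777
777777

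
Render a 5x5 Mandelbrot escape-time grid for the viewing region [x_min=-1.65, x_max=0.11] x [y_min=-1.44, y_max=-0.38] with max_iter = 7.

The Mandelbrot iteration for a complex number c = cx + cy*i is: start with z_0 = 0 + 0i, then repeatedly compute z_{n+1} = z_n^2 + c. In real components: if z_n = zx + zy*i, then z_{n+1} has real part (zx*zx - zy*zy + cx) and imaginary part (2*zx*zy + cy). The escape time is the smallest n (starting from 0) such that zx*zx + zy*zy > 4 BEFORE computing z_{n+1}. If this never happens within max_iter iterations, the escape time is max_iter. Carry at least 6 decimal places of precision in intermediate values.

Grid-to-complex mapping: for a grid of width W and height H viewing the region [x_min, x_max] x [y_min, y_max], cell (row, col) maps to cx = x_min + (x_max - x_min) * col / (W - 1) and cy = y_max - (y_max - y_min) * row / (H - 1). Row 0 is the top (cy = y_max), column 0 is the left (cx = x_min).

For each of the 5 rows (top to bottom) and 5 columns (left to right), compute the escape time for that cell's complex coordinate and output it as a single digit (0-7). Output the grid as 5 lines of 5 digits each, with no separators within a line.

Answer: 47777
33577
23455
12333
12222

Derivation:
(row=0, col=0): c = -1.6500 + -0.3800i → escape time 4
(row=0, col=1): c = -1.2100 + -0.3800i → escape time 7
(row=0, col=2): c = -0.7700 + -0.3800i → escape time 7
(row=0, col=3): c = -0.3300 + -0.3800i → escape time 7
(row=0, col=4): c = 0.1100 + -0.3800i → escape time 7
(row=1, col=0): c = -1.6500 + -0.6450i → escape time 3
(row=1, col=1): c = -1.2100 + -0.6450i → escape time 3
(row=1, col=2): c = -0.7700 + -0.6450i → escape time 5
(row=1, col=3): c = -0.3300 + -0.6450i → escape time 7
(row=1, col=4): c = 0.1100 + -0.6450i → escape time 7
(row=2, col=0): c = -1.6500 + -0.9100i → escape time 2
(row=2, col=1): c = -1.2100 + -0.9100i → escape time 3
(row=2, col=2): c = -0.7700 + -0.9100i → escape time 4
(row=2, col=3): c = -0.3300 + -0.9100i → escape time 5
(row=2, col=4): c = 0.1100 + -0.9100i → escape time 5
(row=3, col=0): c = -1.6500 + -1.1750i → escape time 1
(row=3, col=1): c = -1.2100 + -1.1750i → escape time 2
(row=3, col=2): c = -0.7700 + -1.1750i → escape time 3
(row=3, col=3): c = -0.3300 + -1.1750i → escape time 3
(row=3, col=4): c = 0.1100 + -1.1750i → escape time 3
(row=4, col=0): c = -1.6500 + -1.4400i → escape time 1
(row=4, col=1): c = -1.2100 + -1.4400i → escape time 2
(row=4, col=2): c = -0.7700 + -1.4400i → escape time 2
(row=4, col=3): c = -0.3300 + -1.4400i → escape time 2
(row=4, col=4): c = 0.1100 + -1.4400i → escape time 2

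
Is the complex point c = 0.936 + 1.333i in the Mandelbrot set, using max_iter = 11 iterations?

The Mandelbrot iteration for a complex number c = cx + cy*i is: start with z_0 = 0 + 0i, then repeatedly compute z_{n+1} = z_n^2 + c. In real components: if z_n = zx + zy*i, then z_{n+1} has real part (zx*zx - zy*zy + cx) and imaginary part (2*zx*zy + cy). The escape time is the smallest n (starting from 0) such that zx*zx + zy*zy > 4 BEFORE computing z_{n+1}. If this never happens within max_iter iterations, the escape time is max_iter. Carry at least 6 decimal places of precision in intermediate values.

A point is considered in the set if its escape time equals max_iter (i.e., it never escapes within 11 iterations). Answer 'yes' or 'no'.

Answer: no

Derivation:
z_0 = 0 + 0i, c = 0.9360 + 1.3330i
Iter 1: z = 0.9360 + 1.3330i, |z|^2 = 2.6530
Iter 2: z = 0.0352 + 3.8284i, |z|^2 = 14.6577
Escaped at iteration 2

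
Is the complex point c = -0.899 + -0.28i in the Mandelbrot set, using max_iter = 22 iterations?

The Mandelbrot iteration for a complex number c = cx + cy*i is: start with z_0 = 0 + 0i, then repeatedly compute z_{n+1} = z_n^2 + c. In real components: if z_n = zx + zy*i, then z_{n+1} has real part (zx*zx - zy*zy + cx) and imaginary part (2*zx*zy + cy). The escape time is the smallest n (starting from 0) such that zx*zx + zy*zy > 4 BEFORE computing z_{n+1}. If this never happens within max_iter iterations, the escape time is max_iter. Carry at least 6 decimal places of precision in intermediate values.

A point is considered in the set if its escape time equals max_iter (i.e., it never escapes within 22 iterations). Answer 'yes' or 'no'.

z_0 = 0 + 0i, c = -0.8990 + -0.2800i
Iter 1: z = -0.8990 + -0.2800i, |z|^2 = 0.8866
Iter 2: z = -0.1692 + 0.2234i, |z|^2 = 0.0786
Iter 3: z = -0.9203 + -0.3556i, |z|^2 = 0.9734
Iter 4: z = -0.1785 + 0.3745i, |z|^2 = 0.1721
Iter 5: z = -1.0074 + -0.4137i, |z|^2 = 1.1860
Iter 6: z = -0.0553 + 0.5536i, |z|^2 = 0.3095
Iter 7: z = -1.2024 + -0.3412i, |z|^2 = 1.5622
Iter 8: z = 0.4303 + 0.5405i, |z|^2 = 0.4773
Iter 9: z = -1.0060 + 0.1852i, |z|^2 = 1.0464
Iter 10: z = 0.0788 + -0.6526i, |z|^2 = 0.4321
Iter 11: z = -1.3187 + -0.3828i, |z|^2 = 1.8854
Iter 12: z = 0.6934 + 0.7296i, |z|^2 = 1.0131
Iter 13: z = -0.9506 + 0.7318i, |z|^2 = 1.4391
Iter 14: z = -0.5309 + -1.6712i, |z|^2 = 3.0747
Iter 15: z = -3.4101 + 1.4944i, |z|^2 = 13.8618
Escaped at iteration 15

Answer: no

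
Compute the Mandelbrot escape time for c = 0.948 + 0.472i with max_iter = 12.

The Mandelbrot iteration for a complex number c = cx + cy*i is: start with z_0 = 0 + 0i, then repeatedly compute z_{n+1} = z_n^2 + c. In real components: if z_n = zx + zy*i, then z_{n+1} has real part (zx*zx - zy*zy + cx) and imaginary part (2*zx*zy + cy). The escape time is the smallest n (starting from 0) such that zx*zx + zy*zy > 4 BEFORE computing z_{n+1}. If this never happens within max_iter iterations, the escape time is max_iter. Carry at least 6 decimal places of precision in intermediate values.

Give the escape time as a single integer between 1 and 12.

Answer: 2

Derivation:
z_0 = 0 + 0i, c = 0.9480 + 0.4720i
Iter 1: z = 0.9480 + 0.4720i, |z|^2 = 1.1215
Iter 2: z = 1.6239 + 1.3669i, |z|^2 = 4.5056
Escaped at iteration 2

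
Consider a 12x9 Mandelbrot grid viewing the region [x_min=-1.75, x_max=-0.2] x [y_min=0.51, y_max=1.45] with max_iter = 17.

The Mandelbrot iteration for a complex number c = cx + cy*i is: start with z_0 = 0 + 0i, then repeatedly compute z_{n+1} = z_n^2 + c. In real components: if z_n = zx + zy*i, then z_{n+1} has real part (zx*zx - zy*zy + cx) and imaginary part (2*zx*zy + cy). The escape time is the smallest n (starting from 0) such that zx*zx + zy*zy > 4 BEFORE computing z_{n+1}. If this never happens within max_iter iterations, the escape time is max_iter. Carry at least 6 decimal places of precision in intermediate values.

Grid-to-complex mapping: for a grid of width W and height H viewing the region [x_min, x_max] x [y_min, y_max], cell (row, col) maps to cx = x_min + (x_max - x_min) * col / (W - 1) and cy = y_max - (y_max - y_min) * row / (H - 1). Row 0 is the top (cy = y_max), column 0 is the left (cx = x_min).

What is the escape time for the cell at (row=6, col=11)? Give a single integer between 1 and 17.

z_0 = 0 + 0i, c = -0.2000 + 0.7450i
Iter 1: z = -0.2000 + 0.7450i, |z|^2 = 0.5950
Iter 2: z = -0.7150 + 0.4470i, |z|^2 = 0.7111
Iter 3: z = 0.1115 + 0.1058i, |z|^2 = 0.0236
Iter 4: z = -0.1988 + 0.7686i, |z|^2 = 0.6302
Iter 5: z = -0.7512 + 0.4395i, |z|^2 = 0.7574
Iter 6: z = 0.1712 + 0.0847i, |z|^2 = 0.0365
Iter 7: z = -0.1779 + 0.7740i, |z|^2 = 0.6307
Iter 8: z = -0.7675 + 0.4696i, |z|^2 = 0.8095
Iter 9: z = 0.1684 + 0.0242i, |z|^2 = 0.0290
Iter 10: z = -0.1722 + 0.7531i, |z|^2 = 0.5969
Iter 11: z = -0.7376 + 0.4856i, |z|^2 = 0.7798
Iter 12: z = 0.1082 + 0.0287i, |z|^2 = 0.0125
Iter 13: z = -0.1891 + 0.7512i, |z|^2 = 0.6001
Iter 14: z = -0.7285 + 0.4609i, |z|^2 = 0.7432
Iter 15: z = 0.1184 + 0.0735i, |z|^2 = 0.0194
Iter 16: z = -0.1914 + 0.7624i, |z|^2 = 0.6179

Answer: 17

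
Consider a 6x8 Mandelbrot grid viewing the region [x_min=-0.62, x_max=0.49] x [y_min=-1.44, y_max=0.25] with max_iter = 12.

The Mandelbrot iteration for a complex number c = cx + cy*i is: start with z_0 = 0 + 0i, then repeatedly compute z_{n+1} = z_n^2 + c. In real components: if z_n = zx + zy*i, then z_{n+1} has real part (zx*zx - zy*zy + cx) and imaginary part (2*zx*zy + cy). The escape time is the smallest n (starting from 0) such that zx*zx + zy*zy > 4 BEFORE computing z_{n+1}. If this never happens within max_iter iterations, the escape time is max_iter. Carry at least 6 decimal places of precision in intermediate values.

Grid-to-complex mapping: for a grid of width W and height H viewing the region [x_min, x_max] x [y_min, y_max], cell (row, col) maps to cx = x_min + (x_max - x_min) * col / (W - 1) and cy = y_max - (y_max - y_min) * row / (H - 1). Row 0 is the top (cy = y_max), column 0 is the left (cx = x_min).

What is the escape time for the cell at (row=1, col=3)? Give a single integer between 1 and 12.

z_0 = 0 + 0i, c = 0.0460 + 0.0086i
Iter 1: z = 0.0460 + 0.0086i, |z|^2 = 0.0022
Iter 2: z = 0.0480 + 0.0094i, |z|^2 = 0.0024
Iter 3: z = 0.0482 + 0.0095i, |z|^2 = 0.0024
Iter 4: z = 0.0482 + 0.0095i, |z|^2 = 0.0024
Iter 5: z = 0.0482 + 0.0095i, |z|^2 = 0.0024
Iter 6: z = 0.0482 + 0.0095i, |z|^2 = 0.0024
Iter 7: z = 0.0482 + 0.0095i, |z|^2 = 0.0024
Iter 8: z = 0.0482 + 0.0095i, |z|^2 = 0.0024
Iter 9: z = 0.0482 + 0.0095i, |z|^2 = 0.0024
Iter 10: z = 0.0482 + 0.0095i, |z|^2 = 0.0024
Iter 11: z = 0.0482 + 0.0095i, |z|^2 = 0.0024

Answer: 12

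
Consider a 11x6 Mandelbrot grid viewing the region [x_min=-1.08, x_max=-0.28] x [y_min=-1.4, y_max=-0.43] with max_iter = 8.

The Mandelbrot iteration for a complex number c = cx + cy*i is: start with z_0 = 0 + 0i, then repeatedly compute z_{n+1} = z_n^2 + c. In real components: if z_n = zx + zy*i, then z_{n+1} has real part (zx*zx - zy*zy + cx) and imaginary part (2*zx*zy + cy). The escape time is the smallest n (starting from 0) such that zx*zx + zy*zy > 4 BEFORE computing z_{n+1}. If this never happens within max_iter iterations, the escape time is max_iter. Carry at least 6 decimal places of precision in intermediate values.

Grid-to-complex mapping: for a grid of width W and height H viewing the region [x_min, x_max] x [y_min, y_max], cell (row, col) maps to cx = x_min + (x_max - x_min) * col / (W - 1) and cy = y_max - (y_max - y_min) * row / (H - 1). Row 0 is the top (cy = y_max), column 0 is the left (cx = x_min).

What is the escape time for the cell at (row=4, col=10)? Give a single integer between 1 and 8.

Answer: 3

Derivation:
z_0 = 0 + 0i, c = -0.2800 + -1.2060i
Iter 1: z = -0.2800 + -1.2060i, |z|^2 = 1.5328
Iter 2: z = -1.6560 + -0.5306i, |z|^2 = 3.0240
Iter 3: z = 2.1809 + 0.5515i, |z|^2 = 5.0604
Escaped at iteration 3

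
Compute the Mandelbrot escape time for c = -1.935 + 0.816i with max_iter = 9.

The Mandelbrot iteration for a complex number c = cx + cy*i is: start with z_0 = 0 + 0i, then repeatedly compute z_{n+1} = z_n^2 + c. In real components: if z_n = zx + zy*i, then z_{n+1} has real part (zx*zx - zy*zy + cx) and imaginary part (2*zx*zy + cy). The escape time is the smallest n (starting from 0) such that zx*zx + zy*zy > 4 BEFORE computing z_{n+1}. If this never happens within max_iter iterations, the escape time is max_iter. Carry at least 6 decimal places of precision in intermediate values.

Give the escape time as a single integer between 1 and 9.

z_0 = 0 + 0i, c = -1.9350 + 0.8160i
Iter 1: z = -1.9350 + 0.8160i, |z|^2 = 4.4101
Escaped at iteration 1

Answer: 1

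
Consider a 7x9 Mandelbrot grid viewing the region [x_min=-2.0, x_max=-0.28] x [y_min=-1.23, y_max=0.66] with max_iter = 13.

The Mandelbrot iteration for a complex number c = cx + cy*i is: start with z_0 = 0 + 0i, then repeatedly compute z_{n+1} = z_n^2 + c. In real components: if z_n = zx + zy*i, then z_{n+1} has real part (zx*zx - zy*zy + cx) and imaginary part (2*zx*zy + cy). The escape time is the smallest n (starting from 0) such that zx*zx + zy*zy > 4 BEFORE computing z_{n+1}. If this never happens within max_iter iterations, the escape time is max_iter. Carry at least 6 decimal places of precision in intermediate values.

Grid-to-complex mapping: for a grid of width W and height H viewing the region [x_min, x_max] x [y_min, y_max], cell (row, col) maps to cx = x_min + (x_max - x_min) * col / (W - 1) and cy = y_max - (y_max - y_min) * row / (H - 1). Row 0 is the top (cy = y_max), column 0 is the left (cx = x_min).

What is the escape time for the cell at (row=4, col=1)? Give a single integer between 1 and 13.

z_0 = 0 + 0i, c = -1.7133 + -0.2850i
Iter 1: z = -1.7133 + -0.2850i, |z|^2 = 3.0167
Iter 2: z = 1.1410 + 0.6916i, |z|^2 = 1.7801
Iter 3: z = -0.8899 + 1.2932i, |z|^2 = 2.4641
Iter 4: z = -2.5937 + -2.5865i, |z|^2 = 13.4175
Escaped at iteration 4

Answer: 4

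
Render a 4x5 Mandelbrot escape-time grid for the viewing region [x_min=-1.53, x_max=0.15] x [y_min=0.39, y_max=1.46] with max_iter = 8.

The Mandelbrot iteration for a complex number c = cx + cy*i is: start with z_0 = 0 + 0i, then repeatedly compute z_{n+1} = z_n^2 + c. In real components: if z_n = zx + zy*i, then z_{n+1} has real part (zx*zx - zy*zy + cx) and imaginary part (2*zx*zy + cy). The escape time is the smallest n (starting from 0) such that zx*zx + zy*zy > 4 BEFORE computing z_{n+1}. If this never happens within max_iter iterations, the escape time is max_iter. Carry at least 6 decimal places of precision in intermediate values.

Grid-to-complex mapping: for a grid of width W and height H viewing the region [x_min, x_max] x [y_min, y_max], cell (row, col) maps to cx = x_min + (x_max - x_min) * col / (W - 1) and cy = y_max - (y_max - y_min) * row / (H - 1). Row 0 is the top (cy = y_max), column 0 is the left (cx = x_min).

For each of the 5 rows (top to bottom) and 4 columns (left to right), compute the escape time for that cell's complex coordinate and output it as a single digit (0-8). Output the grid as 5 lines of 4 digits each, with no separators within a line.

Answer: 1222
2333
3354
3488
4788

Derivation:
(row=0, col=0): c = -1.5300 + 1.4600i → escape time 1
(row=0, col=1): c = -0.9700 + 1.4600i → escape time 2
(row=0, col=2): c = -0.4100 + 1.4600i → escape time 2
(row=0, col=3): c = 0.1500 + 1.4600i → escape time 2
(row=1, col=0): c = -1.5300 + 1.1925i → escape time 2
(row=1, col=1): c = -0.9700 + 1.1925i → escape time 3
(row=1, col=2): c = -0.4100 + 1.1925i → escape time 3
(row=1, col=3): c = 0.1500 + 1.1925i → escape time 3
(row=2, col=0): c = -1.5300 + 0.9250i → escape time 3
(row=2, col=1): c = -0.9700 + 0.9250i → escape time 3
(row=2, col=2): c = -0.4100 + 0.9250i → escape time 5
(row=2, col=3): c = 0.1500 + 0.9250i → escape time 4
(row=3, col=0): c = -1.5300 + 0.6575i → escape time 3
(row=3, col=1): c = -0.9700 + 0.6575i → escape time 4
(row=3, col=2): c = -0.4100 + 0.6575i → escape time 8
(row=3, col=3): c = 0.1500 + 0.6575i → escape time 8
(row=4, col=0): c = -1.5300 + 0.3900i → escape time 4
(row=4, col=1): c = -0.9700 + 0.3900i → escape time 7
(row=4, col=2): c = -0.4100 + 0.3900i → escape time 8
(row=4, col=3): c = 0.1500 + 0.3900i → escape time 8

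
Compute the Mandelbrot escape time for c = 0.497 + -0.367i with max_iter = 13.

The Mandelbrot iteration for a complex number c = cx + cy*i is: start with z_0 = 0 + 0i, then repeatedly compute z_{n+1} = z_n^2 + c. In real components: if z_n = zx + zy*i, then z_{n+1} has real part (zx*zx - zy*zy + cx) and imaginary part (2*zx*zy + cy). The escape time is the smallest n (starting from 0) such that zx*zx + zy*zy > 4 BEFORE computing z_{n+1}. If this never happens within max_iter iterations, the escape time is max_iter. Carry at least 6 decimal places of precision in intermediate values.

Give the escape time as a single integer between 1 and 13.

z_0 = 0 + 0i, c = 0.4970 + -0.3670i
Iter 1: z = 0.4970 + -0.3670i, |z|^2 = 0.3817
Iter 2: z = 0.6093 + -0.7318i, |z|^2 = 0.9068
Iter 3: z = 0.3327 + -1.2588i, |z|^2 = 1.6953
Iter 4: z = -0.9769 + -1.2047i, |z|^2 = 2.4056
Iter 5: z = -0.0001 + 1.9867i, |z|^2 = 3.9468
Iter 6: z = -3.4498 + -0.3673i, |z|^2 = 12.0361
Escaped at iteration 6

Answer: 6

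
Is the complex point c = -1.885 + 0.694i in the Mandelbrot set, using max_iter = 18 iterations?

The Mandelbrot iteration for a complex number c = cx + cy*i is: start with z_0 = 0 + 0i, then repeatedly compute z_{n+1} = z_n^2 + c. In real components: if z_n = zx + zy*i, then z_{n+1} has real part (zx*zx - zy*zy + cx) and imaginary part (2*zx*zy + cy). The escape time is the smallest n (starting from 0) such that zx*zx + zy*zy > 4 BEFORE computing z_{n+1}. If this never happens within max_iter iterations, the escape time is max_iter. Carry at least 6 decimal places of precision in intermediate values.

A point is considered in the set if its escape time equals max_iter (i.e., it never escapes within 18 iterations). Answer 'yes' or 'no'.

z_0 = 0 + 0i, c = -1.8850 + 0.6940i
Iter 1: z = -1.8850 + 0.6940i, |z|^2 = 4.0349
Escaped at iteration 1

Answer: no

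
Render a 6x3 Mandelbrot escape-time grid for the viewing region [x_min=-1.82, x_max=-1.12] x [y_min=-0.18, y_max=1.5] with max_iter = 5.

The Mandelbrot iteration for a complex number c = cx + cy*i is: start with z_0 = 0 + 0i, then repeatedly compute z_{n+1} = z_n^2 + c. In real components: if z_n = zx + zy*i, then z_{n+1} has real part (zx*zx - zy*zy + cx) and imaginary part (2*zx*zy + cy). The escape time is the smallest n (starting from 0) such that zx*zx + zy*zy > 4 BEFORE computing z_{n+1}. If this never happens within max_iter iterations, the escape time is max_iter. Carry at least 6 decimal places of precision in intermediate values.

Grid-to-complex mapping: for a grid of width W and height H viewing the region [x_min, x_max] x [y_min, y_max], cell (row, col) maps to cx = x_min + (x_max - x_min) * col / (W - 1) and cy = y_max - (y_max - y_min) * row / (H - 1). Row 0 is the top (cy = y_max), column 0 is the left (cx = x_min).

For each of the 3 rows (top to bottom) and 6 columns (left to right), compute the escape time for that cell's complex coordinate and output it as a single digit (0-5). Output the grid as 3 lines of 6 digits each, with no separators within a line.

(row=0, col=0): c = -1.8200 + 1.5000i → escape time 1
(row=0, col=1): c = -1.6800 + 1.5000i → escape time 1
(row=0, col=2): c = -1.5400 + 1.5000i → escape time 1
(row=0, col=3): c = -1.4000 + 1.5000i → escape time 1
(row=0, col=4): c = -1.2600 + 1.5000i → escape time 2
(row=0, col=5): c = -1.1200 + 1.5000i → escape time 2
(row=1, col=0): c = -1.8200 + 0.6600i → escape time 2
(row=1, col=1): c = -1.6800 + 0.6600i → escape time 3
(row=1, col=2): c = -1.5400 + 0.6600i → escape time 3
(row=1, col=3): c = -1.4000 + 0.6600i → escape time 3
(row=1, col=4): c = -1.2600 + 0.6600i → escape time 3
(row=1, col=5): c = -1.1200 + 0.6600i → escape time 3
(row=2, col=0): c = -1.8200 + -0.1800i → escape time 4
(row=2, col=1): c = -1.6800 + -0.1800i → escape time 4
(row=2, col=2): c = -1.5400 + -0.1800i → escape time 5
(row=2, col=3): c = -1.4000 + -0.1800i → escape time 5
(row=2, col=4): c = -1.2600 + -0.1800i → escape time 5
(row=2, col=5): c = -1.1200 + -0.1800i → escape time 5

Answer: 111122
233333
445555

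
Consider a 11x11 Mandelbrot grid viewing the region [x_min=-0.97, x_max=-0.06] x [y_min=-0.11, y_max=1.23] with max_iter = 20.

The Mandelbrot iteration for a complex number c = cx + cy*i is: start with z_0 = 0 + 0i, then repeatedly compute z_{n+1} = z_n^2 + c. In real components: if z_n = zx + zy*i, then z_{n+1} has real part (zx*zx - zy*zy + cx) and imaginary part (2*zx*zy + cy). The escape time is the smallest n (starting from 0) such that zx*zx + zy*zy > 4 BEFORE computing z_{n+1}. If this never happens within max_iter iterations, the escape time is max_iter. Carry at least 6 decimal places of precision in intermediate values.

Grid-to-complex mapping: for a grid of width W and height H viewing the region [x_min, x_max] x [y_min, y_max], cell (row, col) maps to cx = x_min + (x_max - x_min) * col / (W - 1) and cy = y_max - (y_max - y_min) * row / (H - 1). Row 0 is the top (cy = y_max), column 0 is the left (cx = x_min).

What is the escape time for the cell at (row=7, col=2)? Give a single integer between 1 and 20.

Answer: 10

Derivation:
z_0 = 0 + 0i, c = -0.7880 + 0.2920i
Iter 1: z = -0.7880 + 0.2920i, |z|^2 = 0.7062
Iter 2: z = -0.2523 + -0.1682i, |z|^2 = 0.0920
Iter 3: z = -0.7526 + 0.3769i, |z|^2 = 0.7085
Iter 4: z = -0.3636 + -0.2753i, |z|^2 = 0.2080
Iter 5: z = -0.7316 + 0.4922i, |z|^2 = 0.7775
Iter 6: z = -0.4950 + -0.4282i, |z|^2 = 0.4284
Iter 7: z = -0.7263 + 0.7159i, |z|^2 = 1.0400
Iter 8: z = -0.7731 + -0.7479i, |z|^2 = 1.1569
Iter 9: z = -0.7497 + 1.4483i, |z|^2 = 2.6596
Iter 10: z = -2.3235 + -1.8795i, |z|^2 = 8.9313
Escaped at iteration 10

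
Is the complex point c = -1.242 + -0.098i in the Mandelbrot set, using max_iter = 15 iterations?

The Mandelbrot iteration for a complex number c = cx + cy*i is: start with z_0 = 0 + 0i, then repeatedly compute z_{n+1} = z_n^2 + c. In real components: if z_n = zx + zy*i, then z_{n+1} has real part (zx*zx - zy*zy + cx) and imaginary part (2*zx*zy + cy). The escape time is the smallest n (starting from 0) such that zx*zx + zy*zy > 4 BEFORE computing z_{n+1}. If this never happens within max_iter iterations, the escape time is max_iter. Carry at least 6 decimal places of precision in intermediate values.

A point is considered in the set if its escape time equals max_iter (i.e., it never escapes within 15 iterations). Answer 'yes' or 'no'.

z_0 = 0 + 0i, c = -1.2420 + -0.0980i
Iter 1: z = -1.2420 + -0.0980i, |z|^2 = 1.5522
Iter 2: z = 0.2910 + 0.1454i, |z|^2 = 0.1058
Iter 3: z = -1.1785 + -0.0134i, |z|^2 = 1.3890
Iter 4: z = 0.1467 + -0.0665i, |z|^2 = 0.0259
Iter 5: z = -1.2249 + -0.1175i, |z|^2 = 1.5142
Iter 6: z = 0.2446 + 0.1899i, |z|^2 = 0.0959
Iter 7: z = -1.2182 + -0.0051i, |z|^2 = 1.4841
Iter 8: z = 0.2420 + -0.0855i, |z|^2 = 0.0659
Iter 9: z = -1.1907 + -0.1394i, |z|^2 = 1.4373
Iter 10: z = 0.1564 + 0.2340i, |z|^2 = 0.0792
Iter 11: z = -1.2723 + -0.0248i, |z|^2 = 1.6193
Iter 12: z = 0.3761 + -0.0349i, |z|^2 = 0.1426
Iter 13: z = -1.1018 + -0.1242i, |z|^2 = 1.2294
Iter 14: z = -0.0435 + 0.1758i, |z|^2 = 0.0328
Did not escape in 15 iterations → in set

Answer: yes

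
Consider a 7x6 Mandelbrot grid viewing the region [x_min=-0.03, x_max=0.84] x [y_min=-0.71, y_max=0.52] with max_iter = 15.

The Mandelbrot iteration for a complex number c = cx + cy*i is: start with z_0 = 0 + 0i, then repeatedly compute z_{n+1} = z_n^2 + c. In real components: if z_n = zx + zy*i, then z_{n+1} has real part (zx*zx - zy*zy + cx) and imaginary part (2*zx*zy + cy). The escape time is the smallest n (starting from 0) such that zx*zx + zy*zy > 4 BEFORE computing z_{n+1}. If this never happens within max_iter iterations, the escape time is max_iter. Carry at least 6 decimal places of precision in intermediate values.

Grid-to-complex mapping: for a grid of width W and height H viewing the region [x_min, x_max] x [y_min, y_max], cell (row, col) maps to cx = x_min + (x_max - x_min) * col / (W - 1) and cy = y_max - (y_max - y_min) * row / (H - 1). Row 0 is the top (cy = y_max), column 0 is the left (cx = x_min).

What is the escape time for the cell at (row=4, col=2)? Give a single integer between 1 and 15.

z_0 = 0 + 0i, c = 0.2600 + -0.4640i
Iter 1: z = 0.2600 + -0.4640i, |z|^2 = 0.2829
Iter 2: z = 0.1123 + -0.7053i, |z|^2 = 0.5100
Iter 3: z = -0.2248 + -0.6224i, |z|^2 = 0.4379
Iter 4: z = -0.0769 + -0.1842i, |z|^2 = 0.0398
Iter 5: z = 0.2320 + -0.4357i, |z|^2 = 0.2436
Iter 6: z = 0.1240 + -0.6662i, |z|^2 = 0.4591
Iter 7: z = -0.1684 + -0.6292i, |z|^2 = 0.4242
Iter 8: z = -0.1075 + -0.2521i, |z|^2 = 0.0751
Iter 9: z = 0.2080 + -0.4098i, |z|^2 = 0.2112
Iter 10: z = 0.1353 + -0.6345i, |z|^2 = 0.4209
Iter 11: z = -0.1242 + -0.6357i, |z|^2 = 0.4196
Iter 12: z = -0.1287 + -0.3060i, |z|^2 = 0.1102
Iter 13: z = 0.1829 + -0.3852i, |z|^2 = 0.1818
Iter 14: z = 0.1451 + -0.6049i, |z|^2 = 0.3870

Answer: 15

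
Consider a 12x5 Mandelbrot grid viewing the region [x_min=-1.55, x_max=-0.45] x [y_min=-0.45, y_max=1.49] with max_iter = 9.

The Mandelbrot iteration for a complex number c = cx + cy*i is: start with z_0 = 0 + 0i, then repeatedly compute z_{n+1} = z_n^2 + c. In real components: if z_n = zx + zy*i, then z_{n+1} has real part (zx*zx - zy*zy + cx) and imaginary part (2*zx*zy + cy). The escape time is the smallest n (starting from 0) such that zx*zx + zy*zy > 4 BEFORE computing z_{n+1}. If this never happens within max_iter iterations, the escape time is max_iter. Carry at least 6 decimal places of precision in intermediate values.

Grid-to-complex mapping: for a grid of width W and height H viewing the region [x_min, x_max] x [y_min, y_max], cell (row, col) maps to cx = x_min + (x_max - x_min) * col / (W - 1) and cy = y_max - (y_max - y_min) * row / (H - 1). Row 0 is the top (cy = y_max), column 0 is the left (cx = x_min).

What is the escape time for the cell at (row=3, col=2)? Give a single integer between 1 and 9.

z_0 = 0 + 0i, c = -1.3500 + 0.0350i
Iter 1: z = -1.3500 + 0.0350i, |z|^2 = 1.8237
Iter 2: z = 0.4713 + -0.0595i, |z|^2 = 0.2256
Iter 3: z = -1.1314 + -0.0211i, |z|^2 = 1.2806
Iter 4: z = -0.0703 + 0.0827i, |z|^2 = 0.0118
Iter 5: z = -1.3519 + 0.0234i, |z|^2 = 1.8282
Iter 6: z = 0.4771 + -0.0282i, |z|^2 = 0.2284
Iter 7: z = -1.1232 + 0.0081i, |z|^2 = 1.2616
Iter 8: z = -0.0885 + 0.0168i, |z|^2 = 0.0081

Answer: 9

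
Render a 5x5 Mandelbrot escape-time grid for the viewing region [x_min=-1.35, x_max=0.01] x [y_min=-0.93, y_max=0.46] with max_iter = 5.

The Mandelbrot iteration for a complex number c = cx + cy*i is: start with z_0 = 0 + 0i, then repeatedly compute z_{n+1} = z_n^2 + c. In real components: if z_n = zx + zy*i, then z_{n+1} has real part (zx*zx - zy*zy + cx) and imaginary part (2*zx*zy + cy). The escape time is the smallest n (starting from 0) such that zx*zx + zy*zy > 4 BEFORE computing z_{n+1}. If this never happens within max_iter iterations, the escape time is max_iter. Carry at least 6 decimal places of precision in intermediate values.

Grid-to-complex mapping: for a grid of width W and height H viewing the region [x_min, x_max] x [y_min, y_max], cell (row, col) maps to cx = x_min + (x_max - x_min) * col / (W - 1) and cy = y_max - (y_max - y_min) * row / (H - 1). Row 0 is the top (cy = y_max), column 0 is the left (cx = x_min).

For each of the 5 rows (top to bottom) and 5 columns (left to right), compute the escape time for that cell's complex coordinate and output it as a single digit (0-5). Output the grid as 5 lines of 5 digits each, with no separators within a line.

Answer: 45555
55555
55555
35555
33455

Derivation:
(row=0, col=0): c = -1.3500 + 0.4600i → escape time 4
(row=0, col=1): c = -1.0100 + 0.4600i → escape time 5
(row=0, col=2): c = -0.6700 + 0.4600i → escape time 5
(row=0, col=3): c = -0.3300 + 0.4600i → escape time 5
(row=0, col=4): c = 0.0100 + 0.4600i → escape time 5
(row=1, col=0): c = -1.3500 + 0.1125i → escape time 5
(row=1, col=1): c = -1.0100 + 0.1125i → escape time 5
(row=1, col=2): c = -0.6700 + 0.1125i → escape time 5
(row=1, col=3): c = -0.3300 + 0.1125i → escape time 5
(row=1, col=4): c = 0.0100 + 0.1125i → escape time 5
(row=2, col=0): c = -1.3500 + -0.2350i → escape time 5
(row=2, col=1): c = -1.0100 + -0.2350i → escape time 5
(row=2, col=2): c = -0.6700 + -0.2350i → escape time 5
(row=2, col=3): c = -0.3300 + -0.2350i → escape time 5
(row=2, col=4): c = 0.0100 + -0.2350i → escape time 5
(row=3, col=0): c = -1.3500 + -0.5825i → escape time 3
(row=3, col=1): c = -1.0100 + -0.5825i → escape time 5
(row=3, col=2): c = -0.6700 + -0.5825i → escape time 5
(row=3, col=3): c = -0.3300 + -0.5825i → escape time 5
(row=3, col=4): c = 0.0100 + -0.5825i → escape time 5
(row=4, col=0): c = -1.3500 + -0.9300i → escape time 3
(row=4, col=1): c = -1.0100 + -0.9300i → escape time 3
(row=4, col=2): c = -0.6700 + -0.9300i → escape time 4
(row=4, col=3): c = -0.3300 + -0.9300i → escape time 5
(row=4, col=4): c = 0.0100 + -0.9300i → escape time 5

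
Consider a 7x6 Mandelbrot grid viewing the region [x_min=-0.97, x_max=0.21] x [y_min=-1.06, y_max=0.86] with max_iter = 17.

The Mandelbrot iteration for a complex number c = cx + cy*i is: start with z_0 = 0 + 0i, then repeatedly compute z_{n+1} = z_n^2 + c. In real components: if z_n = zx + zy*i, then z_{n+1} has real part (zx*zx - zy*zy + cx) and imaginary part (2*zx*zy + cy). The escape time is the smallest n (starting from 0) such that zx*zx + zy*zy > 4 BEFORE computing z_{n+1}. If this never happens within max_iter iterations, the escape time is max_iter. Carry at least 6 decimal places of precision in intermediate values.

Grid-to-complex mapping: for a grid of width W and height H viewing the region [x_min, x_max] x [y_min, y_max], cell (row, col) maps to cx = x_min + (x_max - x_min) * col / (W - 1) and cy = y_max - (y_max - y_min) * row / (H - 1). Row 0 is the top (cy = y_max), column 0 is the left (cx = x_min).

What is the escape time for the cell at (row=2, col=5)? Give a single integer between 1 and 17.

z_0 = 0 + 0i, c = 0.0133 + 0.0920i
Iter 1: z = 0.0133 + 0.0920i, |z|^2 = 0.0086
Iter 2: z = 0.0050 + 0.0945i, |z|^2 = 0.0089
Iter 3: z = 0.0044 + 0.0930i, |z|^2 = 0.0087
Iter 4: z = 0.0047 + 0.0928i, |z|^2 = 0.0086
Iter 5: z = 0.0047 + 0.0929i, |z|^2 = 0.0086
Iter 6: z = 0.0047 + 0.0929i, |z|^2 = 0.0086
Iter 7: z = 0.0047 + 0.0929i, |z|^2 = 0.0086
Iter 8: z = 0.0047 + 0.0929i, |z|^2 = 0.0086
Iter 9: z = 0.0047 + 0.0929i, |z|^2 = 0.0086
Iter 10: z = 0.0047 + 0.0929i, |z|^2 = 0.0086
Iter 11: z = 0.0047 + 0.0929i, |z|^2 = 0.0086
Iter 12: z = 0.0047 + 0.0929i, |z|^2 = 0.0086
Iter 13: z = 0.0047 + 0.0929i, |z|^2 = 0.0086
Iter 14: z = 0.0047 + 0.0929i, |z|^2 = 0.0086
Iter 15: z = 0.0047 + 0.0929i, |z|^2 = 0.0086
Iter 16: z = 0.0047 + 0.0929i, |z|^2 = 0.0086

Answer: 17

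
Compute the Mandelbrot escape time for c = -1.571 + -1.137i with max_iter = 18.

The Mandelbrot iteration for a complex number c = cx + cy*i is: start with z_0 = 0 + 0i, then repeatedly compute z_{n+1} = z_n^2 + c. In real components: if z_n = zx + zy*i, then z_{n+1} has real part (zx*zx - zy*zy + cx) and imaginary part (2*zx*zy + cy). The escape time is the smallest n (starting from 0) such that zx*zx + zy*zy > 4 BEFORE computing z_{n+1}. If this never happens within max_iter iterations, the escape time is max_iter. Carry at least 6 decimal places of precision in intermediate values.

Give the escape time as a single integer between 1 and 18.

z_0 = 0 + 0i, c = -1.5710 + -1.1370i
Iter 1: z = -1.5710 + -1.1370i, |z|^2 = 3.7608
Iter 2: z = -0.3957 + 2.4355i, |z|^2 = 6.0880
Escaped at iteration 2

Answer: 2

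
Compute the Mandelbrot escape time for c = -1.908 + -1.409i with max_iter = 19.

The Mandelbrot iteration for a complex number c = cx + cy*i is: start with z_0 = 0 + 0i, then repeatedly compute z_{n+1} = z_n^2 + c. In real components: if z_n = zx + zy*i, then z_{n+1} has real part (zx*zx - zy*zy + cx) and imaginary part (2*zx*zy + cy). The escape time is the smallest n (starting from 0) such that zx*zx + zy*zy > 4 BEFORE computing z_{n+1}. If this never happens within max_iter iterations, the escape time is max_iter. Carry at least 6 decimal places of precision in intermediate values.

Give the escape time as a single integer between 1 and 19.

Answer: 1

Derivation:
z_0 = 0 + 0i, c = -1.9080 + -1.4090i
Iter 1: z = -1.9080 + -1.4090i, |z|^2 = 5.6257
Escaped at iteration 1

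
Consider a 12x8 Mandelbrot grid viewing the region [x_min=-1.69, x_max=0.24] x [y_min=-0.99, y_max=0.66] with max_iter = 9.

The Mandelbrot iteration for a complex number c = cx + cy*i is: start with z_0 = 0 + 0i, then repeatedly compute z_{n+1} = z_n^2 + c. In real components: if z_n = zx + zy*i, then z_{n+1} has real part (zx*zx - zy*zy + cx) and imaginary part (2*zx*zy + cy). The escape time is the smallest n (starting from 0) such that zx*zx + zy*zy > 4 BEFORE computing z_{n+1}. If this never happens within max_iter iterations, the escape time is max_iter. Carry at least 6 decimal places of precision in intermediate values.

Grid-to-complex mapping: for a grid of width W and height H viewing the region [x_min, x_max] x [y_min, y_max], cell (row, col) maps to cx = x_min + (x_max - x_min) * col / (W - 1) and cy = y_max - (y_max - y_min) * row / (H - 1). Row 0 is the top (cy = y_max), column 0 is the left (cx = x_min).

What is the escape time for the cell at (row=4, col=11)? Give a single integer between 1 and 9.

Answer: 9

Derivation:
z_0 = 0 + 0i, c = 0.2400 + -0.2829i
Iter 1: z = 0.2400 + -0.2829i, |z|^2 = 0.1376
Iter 2: z = 0.2176 + -0.4186i, |z|^2 = 0.2226
Iter 3: z = 0.1121 + -0.4650i, |z|^2 = 0.2288
Iter 4: z = 0.0363 + -0.3871i, |z|^2 = 0.1512
Iter 5: z = 0.0915 + -0.3110i, |z|^2 = 0.1051
Iter 6: z = 0.1517 + -0.3397i, |z|^2 = 0.1384
Iter 7: z = 0.1476 + -0.3859i, |z|^2 = 0.1707
Iter 8: z = 0.1129 + -0.3968i, |z|^2 = 0.1702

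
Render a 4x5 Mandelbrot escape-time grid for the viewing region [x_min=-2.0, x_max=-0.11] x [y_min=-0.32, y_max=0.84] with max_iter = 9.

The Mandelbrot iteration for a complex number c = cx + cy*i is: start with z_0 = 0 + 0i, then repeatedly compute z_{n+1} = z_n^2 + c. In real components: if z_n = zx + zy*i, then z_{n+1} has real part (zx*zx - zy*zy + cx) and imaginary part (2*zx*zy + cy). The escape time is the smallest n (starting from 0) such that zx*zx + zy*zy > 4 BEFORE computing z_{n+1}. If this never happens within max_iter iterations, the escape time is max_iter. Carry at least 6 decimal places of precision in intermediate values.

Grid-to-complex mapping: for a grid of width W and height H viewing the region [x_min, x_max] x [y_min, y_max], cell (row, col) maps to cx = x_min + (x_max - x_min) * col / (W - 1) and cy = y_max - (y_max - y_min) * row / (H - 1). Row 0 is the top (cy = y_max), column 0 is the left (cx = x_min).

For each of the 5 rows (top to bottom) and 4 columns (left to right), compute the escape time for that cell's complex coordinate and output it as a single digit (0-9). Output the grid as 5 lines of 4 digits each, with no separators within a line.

Answer: 1349
1369
1699
1999
1699

Derivation:
(row=0, col=0): c = -2.0000 + 0.8400i → escape time 1
(row=0, col=1): c = -1.3700 + 0.8400i → escape time 3
(row=0, col=2): c = -0.7400 + 0.8400i → escape time 4
(row=0, col=3): c = -0.1100 + 0.8400i → escape time 9
(row=1, col=0): c = -2.0000 + 0.5500i → escape time 1
(row=1, col=1): c = -1.3700 + 0.5500i → escape time 3
(row=1, col=2): c = -0.7400 + 0.5500i → escape time 6
(row=1, col=3): c = -0.1100 + 0.5500i → escape time 9
(row=2, col=0): c = -2.0000 + 0.2600i → escape time 1
(row=2, col=1): c = -1.3700 + 0.2600i → escape time 6
(row=2, col=2): c = -0.7400 + 0.2600i → escape time 9
(row=2, col=3): c = -0.1100 + 0.2600i → escape time 9
(row=3, col=0): c = -2.0000 + -0.0300i → escape time 1
(row=3, col=1): c = -1.3700 + -0.0300i → escape time 9
(row=3, col=2): c = -0.7400 + -0.0300i → escape time 9
(row=3, col=3): c = -0.1100 + -0.0300i → escape time 9
(row=4, col=0): c = -2.0000 + -0.3200i → escape time 1
(row=4, col=1): c = -1.3700 + -0.3200i → escape time 6
(row=4, col=2): c = -0.7400 + -0.3200i → escape time 9
(row=4, col=3): c = -0.1100 + -0.3200i → escape time 9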